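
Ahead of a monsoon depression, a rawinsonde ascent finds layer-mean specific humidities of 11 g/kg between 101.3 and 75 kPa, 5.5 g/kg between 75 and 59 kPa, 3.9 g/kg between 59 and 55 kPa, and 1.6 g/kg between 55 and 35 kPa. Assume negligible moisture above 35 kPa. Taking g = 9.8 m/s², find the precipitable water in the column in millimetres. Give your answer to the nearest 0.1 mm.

PW ≈ 43.4 mm

Precipitable water is the column-integrated vapour mass per unit area: PW = (1/g) Σ q̄ Δp, with q in kg/kg and Δp in Pa (1 kg/m² of water = 1 mm).
Layer 101.3–75 kPa: Δp = 263 hPa = 26300 Pa, q̄ = 0.011 kg/kg → 0.011 × 26300 / 9.8 = 29.52 mm
Layer 75–59 kPa: Δp = 160 hPa = 16000 Pa, q̄ = 0.0055 kg/kg → 0.0055 × 16000 / 9.8 = 8.98 mm
Layer 59–55 kPa: Δp = 40 hPa = 4000 Pa, q̄ = 0.0039 kg/kg → 0.0039 × 4000 / 9.8 = 1.59 mm
Layer 55–35 kPa: Δp = 200 hPa = 20000 Pa, q̄ = 0.0016 kg/kg → 0.0016 × 20000 / 9.8 = 3.27 mm
PW = 29.52 + 8.98 + 1.59 + 3.27 = 43.36 ≈ 43.4 mm.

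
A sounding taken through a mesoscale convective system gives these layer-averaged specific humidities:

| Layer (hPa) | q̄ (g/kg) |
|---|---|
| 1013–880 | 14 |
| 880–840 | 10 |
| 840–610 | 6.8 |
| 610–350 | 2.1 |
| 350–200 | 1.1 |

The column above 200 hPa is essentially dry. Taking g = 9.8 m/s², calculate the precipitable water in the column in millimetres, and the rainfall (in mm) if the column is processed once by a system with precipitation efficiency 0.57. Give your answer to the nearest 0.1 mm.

PW ≈ 46.3 mm; rainfall ≈ 26.4 mm

Precipitable water is the column-integrated vapour mass per unit area: PW = (1/g) Σ q̄ Δp, with q in kg/kg and Δp in Pa (1 kg/m² of water = 1 mm).
Layer 1013–880 hPa: Δp = 133 hPa = 13300 Pa, q̄ = 0.014 kg/kg → 0.014 × 13300 / 9.8 = 19.00 mm
Layer 880–840 hPa: Δp = 40 hPa = 4000 Pa, q̄ = 0.01 kg/kg → 0.01 × 4000 / 9.8 = 4.08 mm
Layer 840–610 hPa: Δp = 230 hPa = 23000 Pa, q̄ = 0.0068 kg/kg → 0.0068 × 23000 / 9.8 = 15.96 mm
Layer 610–350 hPa: Δp = 260 hPa = 26000 Pa, q̄ = 0.0021 kg/kg → 0.0021 × 26000 / 9.8 = 5.57 mm
Layer 350–200 hPa: Δp = 150 hPa = 15000 Pa, q̄ = 0.0011 kg/kg → 0.0011 × 15000 / 9.8 = 1.68 mm
PW = 19.00 + 4.08 + 15.96 + 5.57 + 1.68 = 46.29 ≈ 46.3 mm.
Rainfall = ε × PW = 0.57 × 46.3 = 26.4 mm.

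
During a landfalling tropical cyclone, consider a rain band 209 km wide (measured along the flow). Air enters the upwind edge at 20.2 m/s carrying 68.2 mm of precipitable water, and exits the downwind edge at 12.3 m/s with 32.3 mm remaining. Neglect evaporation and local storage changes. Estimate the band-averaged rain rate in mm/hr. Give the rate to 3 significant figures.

Column moisture flux per unit crosswind length is F = V × PW.
Inflow: F_in = 20.2 × 68.2 = 1377.64 mm·m/s
Outflow: F_out = 12.3 × 32.3 = 397.29 mm·m/s
Steady-state rate R = (F_in − F_out)/L = (1377.64 − 397.29) / 209000 m = 4.691e-03 mm/s.
R = 4.691e-03 × 3600 = 16.9 mm/hr.

R ≈ 16.9 mm/hr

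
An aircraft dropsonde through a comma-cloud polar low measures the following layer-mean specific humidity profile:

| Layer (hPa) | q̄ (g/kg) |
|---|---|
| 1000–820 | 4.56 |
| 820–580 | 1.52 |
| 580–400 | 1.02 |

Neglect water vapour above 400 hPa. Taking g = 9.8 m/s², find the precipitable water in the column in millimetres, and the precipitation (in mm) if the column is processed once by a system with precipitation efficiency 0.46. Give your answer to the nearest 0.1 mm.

PW ≈ 14.0 mm; precipitation ≈ 6.4 mm

Precipitable water is the column-integrated vapour mass per unit area: PW = (1/g) Σ q̄ Δp, with q in kg/kg and Δp in Pa (1 kg/m² of water = 1 mm).
Layer 1000–820 hPa: Δp = 180 hPa = 18000 Pa, q̄ = 0.00456 kg/kg → 0.00456 × 18000 / 9.8 = 8.38 mm
Layer 820–580 hPa: Δp = 240 hPa = 24000 Pa, q̄ = 0.00152 kg/kg → 0.00152 × 24000 / 9.8 = 3.72 mm
Layer 580–400 hPa: Δp = 180 hPa = 18000 Pa, q̄ = 0.00102 kg/kg → 0.00102 × 18000 / 9.8 = 1.87 mm
PW = 8.38 + 3.72 + 1.87 = 13.97 ≈ 14.0 mm.
Precipitation = ε × PW = 0.46 × 14.0 = 6.4 mm.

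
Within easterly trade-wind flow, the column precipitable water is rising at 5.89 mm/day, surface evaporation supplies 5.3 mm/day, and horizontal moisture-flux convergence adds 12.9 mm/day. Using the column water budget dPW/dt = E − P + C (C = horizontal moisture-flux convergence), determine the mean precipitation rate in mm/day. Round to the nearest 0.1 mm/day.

P ≈ 12.3 mm/day

dPW/dt = +5.89 mm/day.
P = E + C − dPW/dt = 5.3 + (12.9) − (+5.89) = 12.3 mm/day.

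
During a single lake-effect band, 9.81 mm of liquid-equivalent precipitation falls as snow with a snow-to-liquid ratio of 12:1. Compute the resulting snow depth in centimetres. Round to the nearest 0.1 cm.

Snow depth = liquid × ratio = 9.81 mm × 12 = 117.72 mm = 11.8 cm.

snow depth ≈ 11.8 cm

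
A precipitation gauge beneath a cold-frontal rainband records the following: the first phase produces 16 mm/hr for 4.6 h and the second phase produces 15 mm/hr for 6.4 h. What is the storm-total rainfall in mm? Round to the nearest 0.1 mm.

Total = Σ Rᵢ Δtᵢ = 16 × 4.6 + 15 × 6.4
      = 73.6 + 96 = 169.6 mm.

total ≈ 169.6 mm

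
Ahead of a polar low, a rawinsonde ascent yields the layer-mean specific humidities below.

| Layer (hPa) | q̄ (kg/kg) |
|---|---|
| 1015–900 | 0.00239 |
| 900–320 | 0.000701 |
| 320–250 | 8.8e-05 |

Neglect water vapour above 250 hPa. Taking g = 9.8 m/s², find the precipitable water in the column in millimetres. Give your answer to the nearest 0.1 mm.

Precipitable water is the column-integrated vapour mass per unit area: PW = (1/g) Σ q̄ Δp, with q in kg/kg and Δp in Pa (1 kg/m² of water = 1 mm).
Layer 1015–900 hPa: Δp = 115 hPa = 11500 Pa, q̄ = 0.00239 kg/kg → 0.00239 × 11500 / 9.8 = 2.80 mm
Layer 900–320 hPa: Δp = 580 hPa = 58000 Pa, q̄ = 0.000701 kg/kg → 0.000701 × 58000 / 9.8 = 4.15 mm
Layer 320–250 hPa: Δp = 70 hPa = 7000 Pa, q̄ = 8.8e-05 kg/kg → 8.8e-05 × 7000 / 9.8 = 0.06 mm
PW = 2.80 + 4.15 + 0.06 = 7.01 ≈ 7.0 mm.

PW ≈ 7.0 mm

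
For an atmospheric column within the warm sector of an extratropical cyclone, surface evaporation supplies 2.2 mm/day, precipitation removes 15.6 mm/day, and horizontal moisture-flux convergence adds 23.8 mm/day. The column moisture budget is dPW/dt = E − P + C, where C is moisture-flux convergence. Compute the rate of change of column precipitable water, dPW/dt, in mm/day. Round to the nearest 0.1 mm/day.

dPW/dt ≈ 10.4 mm/day

dPW/dt = E − P + C = 2.2 − 15.6 + (23.8) = 10.4 mm/day.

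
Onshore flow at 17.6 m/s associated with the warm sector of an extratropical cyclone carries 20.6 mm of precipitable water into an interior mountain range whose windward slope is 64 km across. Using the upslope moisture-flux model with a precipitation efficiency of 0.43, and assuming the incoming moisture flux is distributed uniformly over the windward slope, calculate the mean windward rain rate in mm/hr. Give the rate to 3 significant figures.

R ≈ 8.77 mm/hr

Incoming column moisture flux per unit ridge length: F = V × PW = 17.6 × 20.6 = 362.56 mm·m/s.
Spread over the 64 km slope with efficiency ε = 0.43: R = ε·F/W = 0.43 × 362.56 / 64000 m = 2.436e-03 mm/s.
R = 2.436e-03 × 3600 = 8.77 mm/hr.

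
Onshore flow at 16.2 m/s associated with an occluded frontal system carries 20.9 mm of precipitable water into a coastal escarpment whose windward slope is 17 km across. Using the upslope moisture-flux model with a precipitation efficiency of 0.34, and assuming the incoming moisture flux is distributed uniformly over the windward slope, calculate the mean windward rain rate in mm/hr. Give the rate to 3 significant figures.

Incoming column moisture flux per unit ridge length: F = V × PW = 16.2 × 20.9 = 338.58 mm·m/s.
Spread over the 17 km slope with efficiency ε = 0.34: R = ε·F/W = 0.34 × 338.58 / 17000 m = 6.772e-03 mm/s.
R = 6.772e-03 × 3600 = 24.4 mm/hr.

R ≈ 24.4 mm/hr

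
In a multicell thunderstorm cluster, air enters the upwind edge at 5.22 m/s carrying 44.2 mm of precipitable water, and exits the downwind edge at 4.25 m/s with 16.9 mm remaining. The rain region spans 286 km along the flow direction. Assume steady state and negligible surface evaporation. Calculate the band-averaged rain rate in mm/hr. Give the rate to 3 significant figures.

Column moisture flux per unit crosswind length is F = V × PW.
Inflow: F_in = 5.22 × 44.2 = 230.724 mm·m/s
Outflow: F_out = 4.25 × 16.9 = 71.825 mm·m/s
Steady-state rate R = (F_in − F_out)/L = (230.724 − 71.825) / 286000 m = 5.556e-04 mm/s.
R = 5.556e-04 × 3600 = 2.00 mm/hr.

R ≈ 2.00 mm/hr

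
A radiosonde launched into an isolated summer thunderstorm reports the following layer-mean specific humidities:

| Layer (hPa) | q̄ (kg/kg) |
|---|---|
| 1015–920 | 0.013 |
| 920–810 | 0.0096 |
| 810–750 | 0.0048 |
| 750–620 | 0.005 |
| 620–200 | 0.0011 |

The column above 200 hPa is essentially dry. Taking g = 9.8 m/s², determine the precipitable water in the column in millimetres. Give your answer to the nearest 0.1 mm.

Precipitable water is the column-integrated vapour mass per unit area: PW = (1/g) Σ q̄ Δp, with q in kg/kg and Δp in Pa (1 kg/m² of water = 1 mm).
Layer 1015–920 hPa: Δp = 95 hPa = 9500 Pa, q̄ = 0.013 kg/kg → 0.013 × 9500 / 9.8 = 12.60 mm
Layer 920–810 hPa: Δp = 110 hPa = 11000 Pa, q̄ = 0.0096 kg/kg → 0.0096 × 11000 / 9.8 = 10.78 mm
Layer 810–750 hPa: Δp = 60 hPa = 6000 Pa, q̄ = 0.0048 kg/kg → 0.0048 × 6000 / 9.8 = 2.94 mm
Layer 750–620 hPa: Δp = 130 hPa = 13000 Pa, q̄ = 0.005 kg/kg → 0.005 × 13000 / 9.8 = 6.63 mm
Layer 620–200 hPa: Δp = 420 hPa = 42000 Pa, q̄ = 0.0011 kg/kg → 0.0011 × 42000 / 9.8 = 4.71 mm
PW = 12.60 + 10.78 + 2.94 + 6.63 + 4.71 = 37.66 ≈ 37.7 mm.

PW ≈ 37.7 mm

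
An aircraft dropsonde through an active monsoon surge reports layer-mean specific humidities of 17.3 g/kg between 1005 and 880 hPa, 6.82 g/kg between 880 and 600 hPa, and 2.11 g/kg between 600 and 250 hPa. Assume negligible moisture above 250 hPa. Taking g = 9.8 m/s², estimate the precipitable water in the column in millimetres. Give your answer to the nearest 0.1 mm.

Precipitable water is the column-integrated vapour mass per unit area: PW = (1/g) Σ q̄ Δp, with q in kg/kg and Δp in Pa (1 kg/m² of water = 1 mm).
Layer 1005–880 hPa: Δp = 125 hPa = 12500 Pa, q̄ = 0.0173 kg/kg → 0.0173 × 12500 / 9.8 = 22.07 mm
Layer 880–600 hPa: Δp = 280 hPa = 28000 Pa, q̄ = 0.00682 kg/kg → 0.00682 × 28000 / 9.8 = 19.49 mm
Layer 600–250 hPa: Δp = 350 hPa = 35000 Pa, q̄ = 0.00211 kg/kg → 0.00211 × 35000 / 9.8 = 7.54 mm
PW = 22.07 + 19.49 + 7.54 = 49.10 ≈ 49.1 mm.

PW ≈ 49.1 mm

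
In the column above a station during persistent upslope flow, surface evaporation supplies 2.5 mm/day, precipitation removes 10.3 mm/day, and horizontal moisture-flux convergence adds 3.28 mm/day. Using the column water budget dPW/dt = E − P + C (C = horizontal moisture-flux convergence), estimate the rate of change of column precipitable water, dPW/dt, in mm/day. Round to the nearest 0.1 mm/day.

dPW/dt = E − P + C = 2.5 − 10.3 + (3.28) = -4.5 mm/day.

dPW/dt ≈ -4.5 mm/day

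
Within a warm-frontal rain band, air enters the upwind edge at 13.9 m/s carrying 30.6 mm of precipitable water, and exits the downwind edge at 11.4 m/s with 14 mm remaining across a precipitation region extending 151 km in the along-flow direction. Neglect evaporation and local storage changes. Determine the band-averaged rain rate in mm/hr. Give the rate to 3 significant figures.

Column moisture flux per unit crosswind length is F = V × PW.
Inflow: F_in = 13.9 × 30.6 = 425.34 mm·m/s
Outflow: F_out = 11.4 × 14 = 159.6 mm·m/s
Steady-state rate R = (F_in − F_out)/L = (425.34 − 159.6) / 151000 m = 1.760e-03 mm/s.
R = 1.760e-03 × 3600 = 6.34 mm/hr.

R ≈ 6.34 mm/hr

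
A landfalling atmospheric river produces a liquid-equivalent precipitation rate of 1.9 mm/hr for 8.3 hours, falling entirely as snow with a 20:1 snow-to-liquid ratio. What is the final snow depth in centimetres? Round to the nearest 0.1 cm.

Liquid-equivalent depth = 1.9 × 8.3 = 15.77 mm.
Snow depth = 15.77 mm × 20 = 315.4 mm = 31.5 cm.

snow depth ≈ 31.5 cm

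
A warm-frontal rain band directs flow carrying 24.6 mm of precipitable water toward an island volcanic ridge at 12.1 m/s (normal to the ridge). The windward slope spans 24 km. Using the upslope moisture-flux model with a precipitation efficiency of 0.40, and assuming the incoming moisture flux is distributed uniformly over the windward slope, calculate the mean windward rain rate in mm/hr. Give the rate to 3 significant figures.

R ≈ 17.9 mm/hr

Incoming column moisture flux per unit ridge length: F = V × PW = 12.1 × 24.6 = 297.66 mm·m/s.
Spread over the 24 km slope with efficiency ε = 0.40: R = ε·F/W = 0.40 × 297.66 / 24000 m = 4.961e-03 mm/s.
R = 4.961e-03 × 3600 = 17.9 mm/hr.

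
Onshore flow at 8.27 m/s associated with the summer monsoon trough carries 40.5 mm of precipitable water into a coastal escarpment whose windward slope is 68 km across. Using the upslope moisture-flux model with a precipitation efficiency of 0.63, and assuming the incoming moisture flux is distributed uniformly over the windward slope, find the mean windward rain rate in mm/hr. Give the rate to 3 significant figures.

Incoming column moisture flux per unit ridge length: F = V × PW = 8.27 × 40.5 = 334.935 mm·m/s.
Spread over the 68 km slope with efficiency ε = 0.63: R = ε·F/W = 0.63 × 334.935 / 68000 m = 3.103e-03 mm/s.
R = 3.103e-03 × 3600 = 11.2 mm/hr.

R ≈ 11.2 mm/hr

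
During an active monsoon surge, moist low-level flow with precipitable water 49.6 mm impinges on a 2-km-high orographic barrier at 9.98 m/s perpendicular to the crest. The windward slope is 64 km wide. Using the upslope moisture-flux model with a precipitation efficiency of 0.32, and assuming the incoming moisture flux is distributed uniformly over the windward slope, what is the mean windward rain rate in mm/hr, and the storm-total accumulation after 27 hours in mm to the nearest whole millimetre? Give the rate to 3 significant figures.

Incoming column moisture flux per unit ridge length: F = V × PW = 9.98 × 49.6 = 495.008 mm·m/s.
Spread over the 64 km slope with efficiency ε = 0.32: R = ε·F/W = 0.32 × 495.008 / 64000 m = 2.475e-03 mm/s.
R = 2.475e-03 × 3600 = 8.91 mm/hr.
Over 27 h: total = 8.91 × 27 = 240.57 ≈ 241 mm.

R ≈ 8.91 mm/hr; total ≈ 241 mm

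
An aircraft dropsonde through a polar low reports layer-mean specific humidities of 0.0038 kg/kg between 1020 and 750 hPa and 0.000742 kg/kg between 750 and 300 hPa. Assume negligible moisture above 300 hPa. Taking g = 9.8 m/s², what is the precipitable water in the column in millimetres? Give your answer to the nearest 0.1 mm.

Precipitable water is the column-integrated vapour mass per unit area: PW = (1/g) Σ q̄ Δp, with q in kg/kg and Δp in Pa (1 kg/m² of water = 1 mm).
Layer 1020–750 hPa: Δp = 270 hPa = 27000 Pa, q̄ = 0.0038 kg/kg → 0.0038 × 27000 / 9.8 = 10.47 mm
Layer 750–300 hPa: Δp = 450 hPa = 45000 Pa, q̄ = 0.000742 kg/kg → 0.000742 × 45000 / 9.8 = 3.41 mm
PW = 10.47 + 3.41 = 13.88 ≈ 13.9 mm.

PW ≈ 13.9 mm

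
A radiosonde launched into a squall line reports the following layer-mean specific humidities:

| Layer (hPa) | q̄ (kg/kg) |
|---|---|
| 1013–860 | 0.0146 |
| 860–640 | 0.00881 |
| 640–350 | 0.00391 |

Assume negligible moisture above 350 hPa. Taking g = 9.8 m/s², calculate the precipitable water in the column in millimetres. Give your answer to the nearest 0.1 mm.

Precipitable water is the column-integrated vapour mass per unit area: PW = (1/g) Σ q̄ Δp, with q in kg/kg and Δp in Pa (1 kg/m² of water = 1 mm).
Layer 1013–860 hPa: Δp = 153 hPa = 15300 Pa, q̄ = 0.0146 kg/kg → 0.0146 × 15300 / 9.8 = 22.79 mm
Layer 860–640 hPa: Δp = 220 hPa = 22000 Pa, q̄ = 0.00881 kg/kg → 0.00881 × 22000 / 9.8 = 19.78 mm
Layer 640–350 hPa: Δp = 290 hPa = 29000 Pa, q̄ = 0.00391 kg/kg → 0.00391 × 29000 / 9.8 = 11.57 mm
PW = 22.79 + 19.78 + 11.57 = 54.14 ≈ 54.1 mm.

PW ≈ 54.1 mm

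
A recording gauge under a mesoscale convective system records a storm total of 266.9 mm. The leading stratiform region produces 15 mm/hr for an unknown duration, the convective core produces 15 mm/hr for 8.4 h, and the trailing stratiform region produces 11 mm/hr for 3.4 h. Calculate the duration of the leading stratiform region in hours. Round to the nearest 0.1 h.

duration ≈ 6.9 h

Known phases: 15 × 8.4 + 11 × 3.4 = 126 + 37.4 = 163.4 mm.
Remaining depth = 266.9 − 163.4 = 103.5 mm.
Duration = 103.5 / 15 = 6.9 h.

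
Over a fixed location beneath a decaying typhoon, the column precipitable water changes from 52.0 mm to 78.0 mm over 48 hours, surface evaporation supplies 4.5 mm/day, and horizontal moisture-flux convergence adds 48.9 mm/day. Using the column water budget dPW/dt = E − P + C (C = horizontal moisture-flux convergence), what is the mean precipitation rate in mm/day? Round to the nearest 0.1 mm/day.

P ≈ 40.4 mm/day

dPW/dt = (78.0 − 52.0) mm / (48/24 day) = +13.000 mm/day.
P = E + C − dPW/dt = 4.5 + (48.9) − (+13.000) = 40.4 mm/day.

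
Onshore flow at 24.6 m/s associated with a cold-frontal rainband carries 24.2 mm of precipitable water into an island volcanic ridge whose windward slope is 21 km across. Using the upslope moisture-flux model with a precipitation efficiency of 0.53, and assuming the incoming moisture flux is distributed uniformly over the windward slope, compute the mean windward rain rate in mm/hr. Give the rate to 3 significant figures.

Incoming column moisture flux per unit ridge length: F = V × PW = 24.6 × 24.2 = 595.32 mm·m/s.
Spread over the 21 km slope with efficiency ε = 0.53: R = ε·F/W = 0.53 × 595.32 / 21000 m = 1.502e-02 mm/s.
R = 1.502e-02 × 3600 = 54.1 mm/hr.

R ≈ 54.1 mm/hr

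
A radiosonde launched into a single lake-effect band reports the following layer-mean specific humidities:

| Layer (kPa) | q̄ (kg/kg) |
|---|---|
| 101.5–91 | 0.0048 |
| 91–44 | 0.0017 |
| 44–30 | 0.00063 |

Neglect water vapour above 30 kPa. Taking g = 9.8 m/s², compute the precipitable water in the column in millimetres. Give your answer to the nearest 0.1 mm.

PW ≈ 14.2 mm

Precipitable water is the column-integrated vapour mass per unit area: PW = (1/g) Σ q̄ Δp, with q in kg/kg and Δp in Pa (1 kg/m² of water = 1 mm).
Layer 101.5–91 kPa: Δp = 105 hPa = 10500 Pa, q̄ = 0.0048 kg/kg → 0.0048 × 10500 / 9.8 = 5.14 mm
Layer 91–44 kPa: Δp = 470 hPa = 47000 Pa, q̄ = 0.0017 kg/kg → 0.0017 × 47000 / 9.8 = 8.15 mm
Layer 44–30 kPa: Δp = 140 hPa = 14000 Pa, q̄ = 0.00063 kg/kg → 0.00063 × 14000 / 9.8 = 0.90 mm
PW = 5.14 + 8.15 + 0.90 = 14.19 ≈ 14.2 mm.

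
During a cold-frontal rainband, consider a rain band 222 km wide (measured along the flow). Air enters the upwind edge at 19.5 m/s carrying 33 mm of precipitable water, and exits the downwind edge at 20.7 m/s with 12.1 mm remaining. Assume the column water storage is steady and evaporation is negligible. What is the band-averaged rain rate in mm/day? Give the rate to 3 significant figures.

Column moisture flux per unit crosswind length is F = V × PW.
Inflow: F_in = 19.5 × 33 = 643.5 mm·m/s
Outflow: F_out = 20.7 × 12.1 = 250.47 mm·m/s
Steady-state rate R = (F_in − F_out)/L = (643.5 − 250.47) / 222000 m = 1.770e-03 mm/s.
R = 1.770e-03 × 3600 × 24 = 153 mm/day.

R ≈ 153 mm/day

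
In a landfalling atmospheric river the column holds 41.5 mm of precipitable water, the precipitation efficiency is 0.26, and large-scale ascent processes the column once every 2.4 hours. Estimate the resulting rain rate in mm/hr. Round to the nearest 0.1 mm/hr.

Each overturning extracts ε × PW = 0.26 × 41.5 = 10.79 mm.
Rate = ε·PW / τ = 10.79 / 2.4 h = 4.5 mm/hr.

R ≈ 4.5 mm/hr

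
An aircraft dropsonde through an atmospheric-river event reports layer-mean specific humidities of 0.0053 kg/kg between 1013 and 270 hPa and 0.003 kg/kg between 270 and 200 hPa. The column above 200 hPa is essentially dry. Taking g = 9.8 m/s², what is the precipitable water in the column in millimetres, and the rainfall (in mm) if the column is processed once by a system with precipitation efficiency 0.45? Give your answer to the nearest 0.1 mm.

PW ≈ 42.3 mm; rainfall ≈ 19.0 mm

Precipitable water is the column-integrated vapour mass per unit area: PW = (1/g) Σ q̄ Δp, with q in kg/kg and Δp in Pa (1 kg/m² of water = 1 mm).
Layer 1013–270 hPa: Δp = 743 hPa = 74300 Pa, q̄ = 0.0053 kg/kg → 0.0053 × 74300 / 9.8 = 40.18 mm
Layer 270–200 hPa: Δp = 70 hPa = 7000 Pa, q̄ = 0.003 kg/kg → 0.003 × 7000 / 9.8 = 2.14 mm
PW = 40.18 + 2.14 = 42.32 ≈ 42.3 mm.
Rainfall = ε × PW = 0.45 × 42.3 = 19.0 mm.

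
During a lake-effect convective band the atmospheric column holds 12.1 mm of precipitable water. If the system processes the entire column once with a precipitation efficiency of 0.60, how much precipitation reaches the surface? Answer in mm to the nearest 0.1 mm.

Precipitation = ε × PW = 0.60 × 12.1 = 7.3 mm.

precipitation ≈ 7.3 mm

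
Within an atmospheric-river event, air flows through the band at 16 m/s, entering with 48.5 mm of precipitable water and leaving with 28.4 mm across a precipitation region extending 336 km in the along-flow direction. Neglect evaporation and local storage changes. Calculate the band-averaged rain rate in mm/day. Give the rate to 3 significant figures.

R ≈ 82.7 mm/day

Column moisture flux per unit crosswind length is F = V × PW.
Inflow: F_in = 16 × 48.5 = 776 mm·m/s
Outflow: F_out = 16 × 28.4 = 454.4 mm·m/s
Steady-state rate R = (F_in − F_out)/L = (776 − 454.4) / 336000 m = 9.571e-04 mm/s.
R = 9.571e-04 × 3600 × 24 = 82.7 mm/day.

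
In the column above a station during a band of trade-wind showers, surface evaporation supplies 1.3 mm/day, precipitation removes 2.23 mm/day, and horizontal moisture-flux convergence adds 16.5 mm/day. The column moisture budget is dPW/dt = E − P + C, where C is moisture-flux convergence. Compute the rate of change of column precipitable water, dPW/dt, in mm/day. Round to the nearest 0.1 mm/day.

dPW/dt ≈ 15.6 mm/day

dPW/dt = E − P + C = 1.3 − 2.23 + (16.5) = 15.6 mm/day.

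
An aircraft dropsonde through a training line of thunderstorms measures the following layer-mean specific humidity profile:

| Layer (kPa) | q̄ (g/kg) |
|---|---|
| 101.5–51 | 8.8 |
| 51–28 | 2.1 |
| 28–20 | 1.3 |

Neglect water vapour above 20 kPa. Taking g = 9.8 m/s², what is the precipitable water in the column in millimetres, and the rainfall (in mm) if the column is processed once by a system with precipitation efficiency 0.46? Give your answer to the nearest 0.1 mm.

Precipitable water is the column-integrated vapour mass per unit area: PW = (1/g) Σ q̄ Δp, with q in kg/kg and Δp in Pa (1 kg/m² of water = 1 mm).
Layer 101.5–51 kPa: Δp = 505 hPa = 50500 Pa, q̄ = 0.0088 kg/kg → 0.0088 × 50500 / 9.8 = 45.35 mm
Layer 51–28 kPa: Δp = 230 hPa = 23000 Pa, q̄ = 0.0021 kg/kg → 0.0021 × 23000 / 9.8 = 4.93 mm
Layer 28–20 kPa: Δp = 80 hPa = 8000 Pa, q̄ = 0.0013 kg/kg → 0.0013 × 8000 / 9.8 = 1.06 mm
PW = 45.35 + 4.93 + 1.06 = 51.34 ≈ 51.3 mm.
Rainfall = ε × PW = 0.46 × 51.3 = 23.6 mm.

PW ≈ 51.3 mm; rainfall ≈ 23.6 mm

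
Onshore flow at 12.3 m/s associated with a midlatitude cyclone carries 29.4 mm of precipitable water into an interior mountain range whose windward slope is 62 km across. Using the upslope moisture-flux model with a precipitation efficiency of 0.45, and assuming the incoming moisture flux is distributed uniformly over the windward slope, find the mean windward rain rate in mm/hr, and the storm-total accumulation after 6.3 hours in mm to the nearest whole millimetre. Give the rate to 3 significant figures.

Incoming column moisture flux per unit ridge length: F = V × PW = 12.3 × 29.4 = 361.62 mm·m/s.
Spread over the 62 km slope with efficiency ε = 0.45: R = ε·F/W = 0.45 × 361.62 / 62000 m = 2.625e-03 mm/s.
R = 2.625e-03 × 3600 = 9.45 mm/hr.
Over 6.3 h: total = 9.45 × 6.3 = 59.535 ≈ 60 mm.

R ≈ 9.45 mm/hr; total ≈ 60 mm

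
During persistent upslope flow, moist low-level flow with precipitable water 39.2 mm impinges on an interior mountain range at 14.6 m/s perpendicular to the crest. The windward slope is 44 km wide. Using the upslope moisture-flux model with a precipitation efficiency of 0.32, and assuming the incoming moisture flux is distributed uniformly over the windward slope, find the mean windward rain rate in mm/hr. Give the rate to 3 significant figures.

R ≈ 15.0 mm/hr

Incoming column moisture flux per unit ridge length: F = V × PW = 14.6 × 39.2 = 572.32 mm·m/s.
Spread over the 44 km slope with efficiency ε = 0.32: R = ε·F/W = 0.32 × 572.32 / 44000 m = 4.162e-03 mm/s.
R = 4.162e-03 × 3600 = 15.0 mm/hr.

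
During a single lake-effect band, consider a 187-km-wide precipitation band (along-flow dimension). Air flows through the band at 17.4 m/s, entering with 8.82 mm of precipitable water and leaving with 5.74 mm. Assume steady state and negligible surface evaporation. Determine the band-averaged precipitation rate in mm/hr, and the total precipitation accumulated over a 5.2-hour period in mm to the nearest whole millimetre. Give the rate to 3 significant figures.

Column moisture flux per unit crosswind length is F = V × PW.
Inflow: F_in = 17.4 × 8.82 = 153.468 mm·m/s
Outflow: F_out = 17.4 × 5.74 = 99.876 mm·m/s
Steady-state rate R = (F_in − F_out)/L = (153.468 − 99.876) / 187000 m = 2.866e-04 mm/s.
R = 2.866e-04 × 3600 = 1.03 mm/hr.
Over 5.2 h: total = 1.03 × 5.2 = 5.356 ≈ 5 mm.

R ≈ 1.03 mm/hr; total ≈ 5 mm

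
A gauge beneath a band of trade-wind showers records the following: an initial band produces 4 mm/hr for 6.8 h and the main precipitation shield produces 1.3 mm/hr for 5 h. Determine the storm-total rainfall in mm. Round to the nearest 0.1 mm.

total ≈ 33.7 mm

Total = Σ Rᵢ Δtᵢ = 4 × 6.8 + 1.3 × 5
      = 27.2 + 6.5 = 33.7 mm.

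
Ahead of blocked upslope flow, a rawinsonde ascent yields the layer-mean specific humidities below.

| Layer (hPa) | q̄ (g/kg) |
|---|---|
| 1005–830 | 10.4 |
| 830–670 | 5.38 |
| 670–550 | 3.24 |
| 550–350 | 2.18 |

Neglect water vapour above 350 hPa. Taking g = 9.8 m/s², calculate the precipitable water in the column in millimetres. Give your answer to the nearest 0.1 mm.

PW ≈ 35.8 mm

Precipitable water is the column-integrated vapour mass per unit area: PW = (1/g) Σ q̄ Δp, with q in kg/kg and Δp in Pa (1 kg/m² of water = 1 mm).
Layer 1005–830 hPa: Δp = 175 hPa = 17500 Pa, q̄ = 0.0104 kg/kg → 0.0104 × 17500 / 9.8 = 18.57 mm
Layer 830–670 hPa: Δp = 160 hPa = 16000 Pa, q̄ = 0.00538 kg/kg → 0.00538 × 16000 / 9.8 = 8.78 mm
Layer 670–550 hPa: Δp = 120 hPa = 12000 Pa, q̄ = 0.00324 kg/kg → 0.00324 × 12000 / 9.8 = 3.97 mm
Layer 550–350 hPa: Δp = 200 hPa = 20000 Pa, q̄ = 0.00218 kg/kg → 0.00218 × 20000 / 9.8 = 4.45 mm
PW = 18.57 + 8.78 + 3.97 + 4.45 = 35.77 ≈ 35.8 mm.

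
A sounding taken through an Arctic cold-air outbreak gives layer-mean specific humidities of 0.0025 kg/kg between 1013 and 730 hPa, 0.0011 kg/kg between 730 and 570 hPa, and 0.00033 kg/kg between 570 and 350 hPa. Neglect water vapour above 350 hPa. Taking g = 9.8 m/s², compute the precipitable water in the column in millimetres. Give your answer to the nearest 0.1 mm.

PW ≈ 9.8 mm

Precipitable water is the column-integrated vapour mass per unit area: PW = (1/g) Σ q̄ Δp, with q in kg/kg and Δp in Pa (1 kg/m² of water = 1 mm).
Layer 1013–730 hPa: Δp = 283 hPa = 28300 Pa, q̄ = 0.0025 kg/kg → 0.0025 × 28300 / 9.8 = 7.22 mm
Layer 730–570 hPa: Δp = 160 hPa = 16000 Pa, q̄ = 0.0011 kg/kg → 0.0011 × 16000 / 9.8 = 1.80 mm
Layer 570–350 hPa: Δp = 220 hPa = 22000 Pa, q̄ = 0.00033 kg/kg → 0.00033 × 22000 / 9.8 = 0.74 mm
PW = 7.22 + 1.80 + 0.74 = 9.76 ≈ 9.8 mm.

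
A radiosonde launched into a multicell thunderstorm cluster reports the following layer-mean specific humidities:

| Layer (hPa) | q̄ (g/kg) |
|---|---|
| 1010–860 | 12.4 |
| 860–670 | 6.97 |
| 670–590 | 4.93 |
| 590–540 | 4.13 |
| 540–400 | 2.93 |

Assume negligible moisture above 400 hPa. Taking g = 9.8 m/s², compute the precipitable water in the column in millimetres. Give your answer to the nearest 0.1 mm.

Precipitable water is the column-integrated vapour mass per unit area: PW = (1/g) Σ q̄ Δp, with q in kg/kg and Δp in Pa (1 kg/m² of water = 1 mm).
Layer 1010–860 hPa: Δp = 150 hPa = 15000 Pa, q̄ = 0.0124 kg/kg → 0.0124 × 15000 / 9.8 = 18.98 mm
Layer 860–670 hPa: Δp = 190 hPa = 19000 Pa, q̄ = 0.00697 kg/kg → 0.00697 × 19000 / 9.8 = 13.51 mm
Layer 670–590 hPa: Δp = 80 hPa = 8000 Pa, q̄ = 0.00493 kg/kg → 0.00493 × 8000 / 9.8 = 4.02 mm
Layer 590–540 hPa: Δp = 50 hPa = 5000 Pa, q̄ = 0.00413 kg/kg → 0.00413 × 5000 / 9.8 = 2.11 mm
Layer 540–400 hPa: Δp = 140 hPa = 14000 Pa, q̄ = 0.00293 kg/kg → 0.00293 × 14000 / 9.8 = 4.19 mm
PW = 18.98 + 13.51 + 4.02 + 2.11 + 4.19 = 42.81 ≈ 42.8 mm.

PW ≈ 42.8 mm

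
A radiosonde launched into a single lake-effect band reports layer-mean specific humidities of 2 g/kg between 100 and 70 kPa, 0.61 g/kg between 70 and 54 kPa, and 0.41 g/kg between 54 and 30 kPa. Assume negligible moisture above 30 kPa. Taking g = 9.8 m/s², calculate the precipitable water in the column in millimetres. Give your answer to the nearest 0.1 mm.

PW ≈ 8.1 mm

Precipitable water is the column-integrated vapour mass per unit area: PW = (1/g) Σ q̄ Δp, with q in kg/kg and Δp in Pa (1 kg/m² of water = 1 mm).
Layer 100–70 kPa: Δp = 300 hPa = 30000 Pa, q̄ = 0.002 kg/kg → 0.002 × 30000 / 9.8 = 6.12 mm
Layer 70–54 kPa: Δp = 160 hPa = 16000 Pa, q̄ = 0.00061 kg/kg → 0.00061 × 16000 / 9.8 = 1.00 mm
Layer 54–30 kPa: Δp = 240 hPa = 24000 Pa, q̄ = 0.00041 kg/kg → 0.00041 × 24000 / 9.8 = 1.00 mm
PW = 6.12 + 1.00 + 1.00 = 8.12 ≈ 8.1 mm.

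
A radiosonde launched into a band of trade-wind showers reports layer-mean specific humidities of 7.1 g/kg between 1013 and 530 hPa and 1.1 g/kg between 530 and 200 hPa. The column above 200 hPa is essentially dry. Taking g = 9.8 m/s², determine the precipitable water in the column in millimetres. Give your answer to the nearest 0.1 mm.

PW ≈ 38.7 mm

Precipitable water is the column-integrated vapour mass per unit area: PW = (1/g) Σ q̄ Δp, with q in kg/kg and Δp in Pa (1 kg/m² of water = 1 mm).
Layer 1013–530 hPa: Δp = 483 hPa = 48300 Pa, q̄ = 0.0071 kg/kg → 0.0071 × 48300 / 9.8 = 34.99 mm
Layer 530–200 hPa: Δp = 330 hPa = 33000 Pa, q̄ = 0.0011 kg/kg → 0.0011 × 33000 / 9.8 = 3.70 mm
PW = 34.99 + 3.70 = 38.69 ≈ 38.7 mm.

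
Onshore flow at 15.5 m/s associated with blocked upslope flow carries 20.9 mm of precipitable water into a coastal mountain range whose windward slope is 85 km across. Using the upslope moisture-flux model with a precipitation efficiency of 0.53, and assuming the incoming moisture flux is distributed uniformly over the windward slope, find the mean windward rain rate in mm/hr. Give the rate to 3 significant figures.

Incoming column moisture flux per unit ridge length: F = V × PW = 15.5 × 20.9 = 323.95 mm·m/s.
Spread over the 85 km slope with efficiency ε = 0.53: R = ε·F/W = 0.53 × 323.95 / 85000 m = 2.020e-03 mm/s.
R = 2.020e-03 × 3600 = 7.27 mm/hr.

R ≈ 7.27 mm/hr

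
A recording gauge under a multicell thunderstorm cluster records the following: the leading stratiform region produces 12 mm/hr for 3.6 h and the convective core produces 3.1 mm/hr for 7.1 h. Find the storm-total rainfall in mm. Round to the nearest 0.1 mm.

Total = Σ Rᵢ Δtᵢ = 12 × 3.6 + 3.1 × 7.1
      = 43.2 + 22.01 = 65.2 mm.

total ≈ 65.2 mm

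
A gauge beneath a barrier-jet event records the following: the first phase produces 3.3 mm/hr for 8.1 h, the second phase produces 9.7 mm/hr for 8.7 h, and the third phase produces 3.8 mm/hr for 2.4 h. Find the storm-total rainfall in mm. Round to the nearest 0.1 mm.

total ≈ 120.2 mm

Total = Σ Rᵢ Δtᵢ = 3.3 × 8.1 + 9.7 × 8.7 + 3.8 × 2.4
      = 26.73 + 84.39 + 9.12 = 120.2 mm.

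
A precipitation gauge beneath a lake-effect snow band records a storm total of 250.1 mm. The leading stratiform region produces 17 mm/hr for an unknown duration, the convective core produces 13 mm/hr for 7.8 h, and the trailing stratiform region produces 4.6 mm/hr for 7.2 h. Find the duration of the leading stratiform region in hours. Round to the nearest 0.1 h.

duration ≈ 6.8 h

Known phases: 13 × 7.8 + 4.6 × 7.2 = 101.4 + 33.12 = 134.52 mm.
Remaining depth = 250.1 − 134.52 = 115.58 mm.
Duration = 115.58 / 17 = 6.8 h.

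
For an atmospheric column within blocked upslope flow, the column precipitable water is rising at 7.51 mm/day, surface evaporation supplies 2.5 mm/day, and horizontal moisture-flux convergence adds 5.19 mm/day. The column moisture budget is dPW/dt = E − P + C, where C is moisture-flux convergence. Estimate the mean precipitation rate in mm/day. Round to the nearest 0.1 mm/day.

dPW/dt = +7.51 mm/day.
P = E + C − dPW/dt = 2.5 + (5.19) − (+7.51) = 0.2 mm/day.

P ≈ 0.2 mm/day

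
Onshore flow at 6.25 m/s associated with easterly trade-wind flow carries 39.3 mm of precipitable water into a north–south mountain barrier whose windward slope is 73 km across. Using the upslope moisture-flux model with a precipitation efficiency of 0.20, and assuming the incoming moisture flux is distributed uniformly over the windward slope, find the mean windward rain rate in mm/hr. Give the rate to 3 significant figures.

Incoming column moisture flux per unit ridge length: F = V × PW = 6.25 × 39.3 = 245.625 mm·m/s.
Spread over the 73 km slope with efficiency ε = 0.20: R = ε·F/W = 0.20 × 245.625 / 73000 m = 6.729e-04 mm/s.
R = 6.729e-04 × 3600 = 2.42 mm/hr.

R ≈ 2.42 mm/hr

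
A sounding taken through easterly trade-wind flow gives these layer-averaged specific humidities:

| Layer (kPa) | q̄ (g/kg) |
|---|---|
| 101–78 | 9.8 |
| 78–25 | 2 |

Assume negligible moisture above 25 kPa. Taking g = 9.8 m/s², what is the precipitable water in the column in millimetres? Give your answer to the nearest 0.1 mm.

Precipitable water is the column-integrated vapour mass per unit area: PW = (1/g) Σ q̄ Δp, with q in kg/kg and Δp in Pa (1 kg/m² of water = 1 mm).
Layer 101–78 kPa: Δp = 230 hPa = 23000 Pa, q̄ = 0.0098 kg/kg → 0.0098 × 23000 / 9.8 = 23.00 mm
Layer 78–25 kPa: Δp = 530 hPa = 53000 Pa, q̄ = 0.002 kg/kg → 0.002 × 53000 / 9.8 = 10.82 mm
PW = 23.00 + 10.82 = 33.82 ≈ 33.8 mm.

PW ≈ 33.8 mm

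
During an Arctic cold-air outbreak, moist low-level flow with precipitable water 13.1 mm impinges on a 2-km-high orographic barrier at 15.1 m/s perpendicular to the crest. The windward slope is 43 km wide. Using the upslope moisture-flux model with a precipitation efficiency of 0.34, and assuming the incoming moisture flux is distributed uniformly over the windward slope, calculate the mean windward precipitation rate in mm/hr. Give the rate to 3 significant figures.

R ≈ 5.63 mm/hr

Incoming column moisture flux per unit ridge length: F = V × PW = 15.1 × 13.1 = 197.81 mm·m/s.
Spread over the 43 km slope with efficiency ε = 0.34: R = ε·F/W = 0.34 × 197.81 / 43000 m = 1.564e-03 mm/s.
R = 1.564e-03 × 3600 = 5.63 mm/hr.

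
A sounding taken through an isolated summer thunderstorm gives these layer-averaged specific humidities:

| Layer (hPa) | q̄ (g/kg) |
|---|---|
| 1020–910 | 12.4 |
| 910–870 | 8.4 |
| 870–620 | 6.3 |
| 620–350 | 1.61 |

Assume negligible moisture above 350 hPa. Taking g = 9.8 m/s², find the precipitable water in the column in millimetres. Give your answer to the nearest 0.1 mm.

Precipitable water is the column-integrated vapour mass per unit area: PW = (1/g) Σ q̄ Δp, with q in kg/kg and Δp in Pa (1 kg/m² of water = 1 mm).
Layer 1020–910 hPa: Δp = 110 hPa = 11000 Pa, q̄ = 0.0124 kg/kg → 0.0124 × 11000 / 9.8 = 13.92 mm
Layer 910–870 hPa: Δp = 40 hPa = 4000 Pa, q̄ = 0.0084 kg/kg → 0.0084 × 4000 / 9.8 = 3.43 mm
Layer 870–620 hPa: Δp = 250 hPa = 25000 Pa, q̄ = 0.0063 kg/kg → 0.0063 × 25000 / 9.8 = 16.07 mm
Layer 620–350 hPa: Δp = 270 hPa = 27000 Pa, q̄ = 0.00161 kg/kg → 0.00161 × 27000 / 9.8 = 4.44 mm
PW = 13.92 + 3.43 + 16.07 + 4.44 = 37.86 ≈ 37.9 mm.

PW ≈ 37.9 mm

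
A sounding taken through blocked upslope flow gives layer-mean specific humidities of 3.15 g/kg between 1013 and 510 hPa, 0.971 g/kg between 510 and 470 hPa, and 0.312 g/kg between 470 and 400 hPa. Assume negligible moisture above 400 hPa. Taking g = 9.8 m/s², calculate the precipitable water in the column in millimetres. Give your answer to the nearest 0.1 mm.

Precipitable water is the column-integrated vapour mass per unit area: PW = (1/g) Σ q̄ Δp, with q in kg/kg and Δp in Pa (1 kg/m² of water = 1 mm).
Layer 1013–510 hPa: Δp = 503 hPa = 50300 Pa, q̄ = 0.00315 kg/kg → 0.00315 × 50300 / 9.8 = 16.17 mm
Layer 510–470 hPa: Δp = 40 hPa = 4000 Pa, q̄ = 0.000971 kg/kg → 0.000971 × 4000 / 9.8 = 0.40 mm
Layer 470–400 hPa: Δp = 70 hPa = 7000 Pa, q̄ = 0.000312 kg/kg → 0.000312 × 7000 / 9.8 = 0.22 mm
PW = 16.17 + 0.40 + 0.22 = 16.79 ≈ 16.8 mm.

PW ≈ 16.8 mm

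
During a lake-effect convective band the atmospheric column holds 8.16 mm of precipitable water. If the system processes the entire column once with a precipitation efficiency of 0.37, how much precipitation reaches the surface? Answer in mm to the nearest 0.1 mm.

Precipitation = ε × PW = 0.37 × 8.16 = 3.0 mm.

precipitation ≈ 3.0 mm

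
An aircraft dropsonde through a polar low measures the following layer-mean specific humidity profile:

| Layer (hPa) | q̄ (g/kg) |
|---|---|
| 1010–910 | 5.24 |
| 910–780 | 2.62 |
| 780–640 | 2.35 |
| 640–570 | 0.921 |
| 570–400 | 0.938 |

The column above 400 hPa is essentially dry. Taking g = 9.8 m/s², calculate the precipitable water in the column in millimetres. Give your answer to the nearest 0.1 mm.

PW ≈ 14.5 mm

Precipitable water is the column-integrated vapour mass per unit area: PW = (1/g) Σ q̄ Δp, with q in kg/kg and Δp in Pa (1 kg/m² of water = 1 mm).
Layer 1010–910 hPa: Δp = 100 hPa = 10000 Pa, q̄ = 0.00524 kg/kg → 0.00524 × 10000 / 9.8 = 5.35 mm
Layer 910–780 hPa: Δp = 130 hPa = 13000 Pa, q̄ = 0.00262 kg/kg → 0.00262 × 13000 / 9.8 = 3.48 mm
Layer 780–640 hPa: Δp = 140 hPa = 14000 Pa, q̄ = 0.00235 kg/kg → 0.00235 × 14000 / 9.8 = 3.36 mm
Layer 640–570 hPa: Δp = 70 hPa = 7000 Pa, q̄ = 0.000921 kg/kg → 0.000921 × 7000 / 9.8 = 0.66 mm
Layer 570–400 hPa: Δp = 170 hPa = 17000 Pa, q̄ = 0.000938 kg/kg → 0.000938 × 17000 / 9.8 = 1.63 mm
PW = 5.35 + 3.48 + 3.36 + 0.66 + 1.63 = 14.48 ≈ 14.5 mm.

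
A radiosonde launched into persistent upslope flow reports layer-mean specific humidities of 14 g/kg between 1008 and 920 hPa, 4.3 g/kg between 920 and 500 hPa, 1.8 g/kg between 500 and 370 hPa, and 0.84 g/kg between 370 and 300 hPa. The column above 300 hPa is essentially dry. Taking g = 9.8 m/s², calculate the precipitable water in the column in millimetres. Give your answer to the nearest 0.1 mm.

PW ≈ 34.0 mm

Precipitable water is the column-integrated vapour mass per unit area: PW = (1/g) Σ q̄ Δp, with q in kg/kg and Δp in Pa (1 kg/m² of water = 1 mm).
Layer 1008–920 hPa: Δp = 88 hPa = 8800 Pa, q̄ = 0.014 kg/kg → 0.014 × 8800 / 9.8 = 12.57 mm
Layer 920–500 hPa: Δp = 420 hPa = 42000 Pa, q̄ = 0.0043 kg/kg → 0.0043 × 42000 / 9.8 = 18.43 mm
Layer 500–370 hPa: Δp = 130 hPa = 13000 Pa, q̄ = 0.0018 kg/kg → 0.0018 × 13000 / 9.8 = 2.39 mm
Layer 370–300 hPa: Δp = 70 hPa = 7000 Pa, q̄ = 0.00084 kg/kg → 0.00084 × 7000 / 9.8 = 0.60 mm
PW = 12.57 + 18.43 + 2.39 + 0.60 = 33.99 ≈ 34.0 mm.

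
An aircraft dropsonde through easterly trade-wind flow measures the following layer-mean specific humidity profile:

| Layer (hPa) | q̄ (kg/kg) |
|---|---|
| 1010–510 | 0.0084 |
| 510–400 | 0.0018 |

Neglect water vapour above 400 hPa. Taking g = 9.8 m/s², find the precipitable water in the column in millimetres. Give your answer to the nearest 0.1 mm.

Precipitable water is the column-integrated vapour mass per unit area: PW = (1/g) Σ q̄ Δp, with q in kg/kg and Δp in Pa (1 kg/m² of water = 1 mm).
Layer 1010–510 hPa: Δp = 500 hPa = 50000 Pa, q̄ = 0.0084 kg/kg → 0.0084 × 50000 / 9.8 = 42.86 mm
Layer 510–400 hPa: Δp = 110 hPa = 11000 Pa, q̄ = 0.0018 kg/kg → 0.0018 × 11000 / 9.8 = 2.02 mm
PW = 42.86 + 2.02 = 44.88 ≈ 44.9 mm.

PW ≈ 44.9 mm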